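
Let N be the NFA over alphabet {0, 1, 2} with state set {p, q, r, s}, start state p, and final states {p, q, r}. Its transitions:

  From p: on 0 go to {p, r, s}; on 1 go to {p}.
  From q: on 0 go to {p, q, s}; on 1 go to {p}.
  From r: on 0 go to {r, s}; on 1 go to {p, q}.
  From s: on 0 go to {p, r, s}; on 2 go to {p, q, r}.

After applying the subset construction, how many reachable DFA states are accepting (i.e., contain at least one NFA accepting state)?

Start state of the DFA: {p}.
{p} --0--> {p, r, s}  [new]
{p} --1--> {p}  [seen]
{p} --2--> ∅  [new]
{p, r, s} --0--> {p, r, s}  [seen]
{p, r, s} --1--> {p, q}  [new]
{p, r, s} --2--> {p, q, r}  [new]
∅ --0--> ∅  [seen]
∅ --1--> ∅  [seen]
∅ --2--> ∅  [seen]
{p, q} --0--> {p, q, r, s}  [new]
{p, q} --1--> {p}  [seen]
{p, q} --2--> ∅  [seen]
{p, q, r} --0--> {p, q, r, s}  [seen]
{p, q, r} --1--> {p, q}  [seen]
{p, q, r} --2--> ∅  [seen]
{p, q, r, s} --0--> {p, q, r, s}  [seen]
{p, q, r, s} --1--> {p, q}  [seen]
{p, q, r, s} --2--> {p, q, r}  [seen]
Reachable DFA states: {p}, {p, r, s}, ∅, {p, q}, {p, q, r}, {p, q, r, s}.
Accepting DFA states (contain an NFA accepting state): {p}, {p, r, s}, {p, q}, {p, q, r}, {p, q, r, s}.

5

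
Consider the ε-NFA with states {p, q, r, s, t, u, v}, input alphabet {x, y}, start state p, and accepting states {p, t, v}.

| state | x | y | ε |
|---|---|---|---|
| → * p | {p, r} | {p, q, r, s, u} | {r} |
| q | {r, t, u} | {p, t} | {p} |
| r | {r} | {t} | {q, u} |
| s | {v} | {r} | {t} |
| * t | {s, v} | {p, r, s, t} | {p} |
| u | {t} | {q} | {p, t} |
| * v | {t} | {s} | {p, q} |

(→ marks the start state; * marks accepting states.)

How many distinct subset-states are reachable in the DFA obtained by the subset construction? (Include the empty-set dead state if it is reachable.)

Start state of the DFA: {p, q, r, t, u} (ε-closure of the NFA start).
{p, q, r, t, u} --x--> {p, q, r, s, t, u, v}  [new]
{p, q, r, t, u} --y--> {p, q, r, s, t, u}  [new]
{p, q, r, s, t, u, v} --x--> {p, q, r, s, t, u, v}  [seen]
{p, q, r, s, t, u, v} --y--> {p, q, r, s, t, u}  [seen]
{p, q, r, s, t, u} --x--> {p, q, r, s, t, u, v}  [seen]
{p, q, r, s, t, u} --y--> {p, q, r, s, t, u}  [seen]
Reachable DFA states: {p, q, r, t, u}, {p, q, r, s, t, u, v}, {p, q, r, s, t, u}.

3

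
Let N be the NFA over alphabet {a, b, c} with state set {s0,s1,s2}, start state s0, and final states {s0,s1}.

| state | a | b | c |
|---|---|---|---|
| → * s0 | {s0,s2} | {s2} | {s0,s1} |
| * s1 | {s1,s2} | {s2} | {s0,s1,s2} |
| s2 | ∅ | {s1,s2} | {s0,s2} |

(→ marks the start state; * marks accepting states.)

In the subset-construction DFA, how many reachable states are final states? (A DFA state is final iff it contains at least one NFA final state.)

5

Start state of the DFA: {s0}.
{s0} --a--> {s0,s2}  [new]
{s0} --b--> {s2}  [new]
{s0} --c--> {s0,s1}  [new]
{s0,s2} --a--> {s0,s2}  [seen]
{s0,s2} --b--> {s1,s2}  [new]
{s0,s2} --c--> {s0,s1,s2}  [new]
{s2} --a--> ∅  [new]
{s2} --b--> {s1,s2}  [seen]
{s2} --c--> {s0,s2}  [seen]
{s0,s1} --a--> {s0,s1,s2}  [seen]
{s0,s1} --b--> {s2}  [seen]
{s0,s1} --c--> {s0,s1,s2}  [seen]
{s1,s2} --a--> {s1,s2}  [seen]
{s1,s2} --b--> {s1,s2}  [seen]
{s1,s2} --c--> {s0,s1,s2}  [seen]
{s0,s1,s2} --a--> {s0,s1,s2}  [seen]
{s0,s1,s2} --b--> {s1,s2}  [seen]
{s0,s1,s2} --c--> {s0,s1,s2}  [seen]
∅ --a--> ∅  [seen]
∅ --b--> ∅  [seen]
∅ --c--> ∅  [seen]
Reachable DFA states: {s0}, {s0,s2}, {s2}, {s0,s1}, {s1,s2}, {s0,s1,s2}, ∅.
Accepting DFA states (contain an NFA accepting state): {s0}, {s0,s2}, {s0,s1}, {s1,s2}, {s0,s1,s2}.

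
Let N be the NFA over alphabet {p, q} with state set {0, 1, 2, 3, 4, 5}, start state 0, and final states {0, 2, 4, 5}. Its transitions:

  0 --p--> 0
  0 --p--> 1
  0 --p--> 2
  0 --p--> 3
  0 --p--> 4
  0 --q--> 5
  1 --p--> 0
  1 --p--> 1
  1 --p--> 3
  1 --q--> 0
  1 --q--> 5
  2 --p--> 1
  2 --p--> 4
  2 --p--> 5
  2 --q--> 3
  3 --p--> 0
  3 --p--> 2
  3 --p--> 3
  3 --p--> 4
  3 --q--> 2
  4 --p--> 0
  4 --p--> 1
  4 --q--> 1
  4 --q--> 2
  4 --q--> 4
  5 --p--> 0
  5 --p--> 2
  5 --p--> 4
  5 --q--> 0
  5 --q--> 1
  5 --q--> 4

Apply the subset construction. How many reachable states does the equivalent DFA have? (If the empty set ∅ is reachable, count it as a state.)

8

Start state of the DFA: {0}.
{0} --p--> {0, 1, 2, 3, 4}  [new]
{0} --q--> {5}  [new]
{0, 1, 2, 3, 4} --p--> {0, 1, 2, 3, 4, 5}  [new]
{0, 1, 2, 3, 4} --q--> {0, 1, 2, 3, 4, 5}  [seen]
{5} --p--> {0, 2, 4}  [new]
{5} --q--> {0, 1, 4}  [new]
{0, 1, 2, 3, 4, 5} --p--> {0, 1, 2, 3, 4, 5}  [seen]
{0, 1, 2, 3, 4, 5} --q--> {0, 1, 2, 3, 4, 5}  [seen]
{0, 2, 4} --p--> {0, 1, 2, 3, 4, 5}  [seen]
{0, 2, 4} --q--> {1, 2, 3, 4, 5}  [new]
{0, 1, 4} --p--> {0, 1, 2, 3, 4}  [seen]
{0, 1, 4} --q--> {0, 1, 2, 4, 5}  [new]
{1, 2, 3, 4, 5} --p--> {0, 1, 2, 3, 4, 5}  [seen]
{1, 2, 3, 4, 5} --q--> {0, 1, 2, 3, 4, 5}  [seen]
{0, 1, 2, 4, 5} --p--> {0, 1, 2, 3, 4, 5}  [seen]
{0, 1, 2, 4, 5} --q--> {0, 1, 2, 3, 4, 5}  [seen]
Reachable DFA states: {0}, {0, 1, 2, 3, 4}, {5}, {0, 1, 2, 3, 4, 5}, {0, 2, 4}, {0, 1, 4}, {1, 2, 3, 4, 5}, {0, 1, 2, 4, 5}.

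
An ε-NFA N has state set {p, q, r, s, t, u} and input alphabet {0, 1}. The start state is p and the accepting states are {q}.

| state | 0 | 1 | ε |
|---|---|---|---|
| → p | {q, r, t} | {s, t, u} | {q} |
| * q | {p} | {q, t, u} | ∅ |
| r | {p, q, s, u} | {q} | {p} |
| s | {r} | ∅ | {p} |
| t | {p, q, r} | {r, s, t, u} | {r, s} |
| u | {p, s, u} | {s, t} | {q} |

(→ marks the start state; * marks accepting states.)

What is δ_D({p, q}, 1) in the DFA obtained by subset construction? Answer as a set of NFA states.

δ(p,1) = {s, t, u}; δ(q,1) = {q, t, u}.
Union: {q, s, t, u}.
ε-closure gives {p, q, r, s, t, u}.

{p, q, r, s, t, u}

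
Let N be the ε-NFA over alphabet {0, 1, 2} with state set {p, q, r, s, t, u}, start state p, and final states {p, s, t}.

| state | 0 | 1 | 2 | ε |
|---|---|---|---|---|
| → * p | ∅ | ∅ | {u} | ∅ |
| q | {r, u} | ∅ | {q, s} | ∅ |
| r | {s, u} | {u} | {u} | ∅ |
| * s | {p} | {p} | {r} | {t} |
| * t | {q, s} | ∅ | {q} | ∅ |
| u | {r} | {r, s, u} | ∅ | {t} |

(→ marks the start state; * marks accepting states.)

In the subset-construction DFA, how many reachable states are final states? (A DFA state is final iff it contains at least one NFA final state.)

Start state of the DFA: {p} (ε-closure of the NFA start).
{p} --0--> ∅  [new]
{p} --1--> ∅  [seen]
{p} --2--> {t, u}  [new]
∅ --0--> ∅  [seen]
∅ --1--> ∅  [seen]
∅ --2--> ∅  [seen]
{t, u} --0--> {q, r, s, t}  [new]
{t, u} --1--> {r, s, t, u}  [new]
{t, u} --2--> {q}  [new]
{q, r, s, t} --0--> {p, q, r, s, t, u}  [new]
{q, r, s, t} --1--> {p, t, u}  [new]
{q, r, s, t} --2--> {q, r, s, t, u}  [new]
{r, s, t, u} --0--> {p, q, r, s, t, u}  [seen]
{r, s, t, u} --1--> {p, r, s, t, u}  [new]
{r, s, t, u} --2--> {q, r, t, u}  [new]
{q} --0--> {r, t, u}  [new]
{q} --1--> ∅  [seen]
{q} --2--> {q, s, t}  [new]
{p, q, r, s, t, u} --0--> {p, q, r, s, t, u}  [seen]
{p, q, r, s, t, u} --1--> {p, r, s, t, u}  [seen]
{p, q, r, s, t, u} --2--> {q, r, s, t, u}  [seen]
{p, t, u} --0--> {q, r, s, t}  [seen]
{p, t, u} --1--> {r, s, t, u}  [seen]
{p, t, u} --2--> {q, t, u}  [new]
{q, r, s, t, u} --0--> {p, q, r, s, t, u}  [seen]
{q, r, s, t, u} --1--> {p, r, s, t, u}  [seen]
{q, r, s, t, u} --2--> {q, r, s, t, u}  [seen]
{p, r, s, t, u} --0--> {p, q, r, s, t, u}  [seen]
{p, r, s, t, u} --1--> {p, r, s, t, u}  [seen]
{p, r, s, t, u} --2--> {q, r, t, u}  [seen]
{q, r, t, u} --0--> {q, r, s, t, u}  [seen]
{q, r, t, u} --1--> {r, s, t, u}  [seen]
{q, r, t, u} --2--> {q, s, t, u}  [new]
{r, t, u} --0--> {q, r, s, t, u}  [seen]
{r, t, u} --1--> {r, s, t, u}  [seen]
{r, t, u} --2--> {q, t, u}  [seen]
{q, s, t} --0--> {p, q, r, s, t, u}  [seen]
{q, s, t} --1--> {p}  [seen]
{q, s, t} --2--> {q, r, s, t}  [seen]
{q, t, u} --0--> {q, r, s, t, u}  [seen]
{q, t, u} --1--> {r, s, t, u}  [seen]
{q, t, u} --2--> {q, s, t}  [seen]
{q, s, t, u} --0--> {p, q, r, s, t, u}  [seen]
{q, s, t, u} --1--> {p, r, s, t, u}  [seen]
{q, s, t, u} --2--> {q, r, s, t}  [seen]
Reachable DFA states: {p}, ∅, {t, u}, {q, r, s, t}, {r, s, t, u}, {q}, {p, q, r, s, t, u}, {p, t, u}, {q, r, s, t, u}, {p, r, s, t, u}, {q, r, t, u}, {r, t, u}, {q, s, t}, {q, t, u}, {q, s, t, u}.
Accepting DFA states (contain an NFA accepting state): {p}, {t, u}, {q, r, s, t}, {r, s, t, u}, {p, q, r, s, t, u}, {p, t, u}, {q, r, s, t, u}, {p, r, s, t, u}, {q, r, t, u}, {r, t, u}, {q, s, t}, {q, t, u}, {q, s, t, u}.

13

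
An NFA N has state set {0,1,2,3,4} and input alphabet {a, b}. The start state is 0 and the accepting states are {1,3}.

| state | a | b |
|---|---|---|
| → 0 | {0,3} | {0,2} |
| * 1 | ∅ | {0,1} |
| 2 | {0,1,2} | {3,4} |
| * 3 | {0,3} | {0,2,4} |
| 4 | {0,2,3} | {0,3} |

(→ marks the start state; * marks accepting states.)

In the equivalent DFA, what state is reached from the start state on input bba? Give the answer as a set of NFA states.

Start: {0}.
δ(0,b) = {0,2}.
Union: {0,2}.
After b: {0,2}.
δ(0,b) = {0,2}; δ(2,b) = {3,4}.
Union: {0,2,3,4}.
After b: {0,2,3,4}.
δ(0,a) = {0,3}; δ(2,a) = {0,1,2}; δ(3,a) = {0,3}; δ(4,a) = {0,2,3}.
Union: {0,1,2,3}.
After a: {0,1,2,3}.

{0,1,2,3}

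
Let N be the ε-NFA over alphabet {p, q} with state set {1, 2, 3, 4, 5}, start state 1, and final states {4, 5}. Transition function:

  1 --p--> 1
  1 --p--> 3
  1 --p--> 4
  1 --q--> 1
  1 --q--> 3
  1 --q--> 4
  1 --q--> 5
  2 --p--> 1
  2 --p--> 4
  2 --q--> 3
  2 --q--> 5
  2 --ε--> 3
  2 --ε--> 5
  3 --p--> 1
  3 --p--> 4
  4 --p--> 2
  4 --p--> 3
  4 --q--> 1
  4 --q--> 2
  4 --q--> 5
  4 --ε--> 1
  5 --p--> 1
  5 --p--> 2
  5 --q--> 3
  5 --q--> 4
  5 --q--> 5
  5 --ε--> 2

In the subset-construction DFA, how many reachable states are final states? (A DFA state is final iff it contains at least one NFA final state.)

Start state of the DFA: {1} (ε-closure of the NFA start).
{1} --p--> {1, 3, 4}  [new]
{1} --q--> {1, 2, 3, 4, 5}  [new]
{1, 3, 4} --p--> {1, 2, 3, 4, 5}  [seen]
{1, 3, 4} --q--> {1, 2, 3, 4, 5}  [seen]
{1, 2, 3, 4, 5} --p--> {1, 2, 3, 4, 5}  [seen]
{1, 2, 3, 4, 5} --q--> {1, 2, 3, 4, 5}  [seen]
Reachable DFA states: {1}, {1, 3, 4}, {1, 2, 3, 4, 5}.
Accepting DFA states (contain an NFA accepting state): {1, 3, 4}, {1, 2, 3, 4, 5}.

2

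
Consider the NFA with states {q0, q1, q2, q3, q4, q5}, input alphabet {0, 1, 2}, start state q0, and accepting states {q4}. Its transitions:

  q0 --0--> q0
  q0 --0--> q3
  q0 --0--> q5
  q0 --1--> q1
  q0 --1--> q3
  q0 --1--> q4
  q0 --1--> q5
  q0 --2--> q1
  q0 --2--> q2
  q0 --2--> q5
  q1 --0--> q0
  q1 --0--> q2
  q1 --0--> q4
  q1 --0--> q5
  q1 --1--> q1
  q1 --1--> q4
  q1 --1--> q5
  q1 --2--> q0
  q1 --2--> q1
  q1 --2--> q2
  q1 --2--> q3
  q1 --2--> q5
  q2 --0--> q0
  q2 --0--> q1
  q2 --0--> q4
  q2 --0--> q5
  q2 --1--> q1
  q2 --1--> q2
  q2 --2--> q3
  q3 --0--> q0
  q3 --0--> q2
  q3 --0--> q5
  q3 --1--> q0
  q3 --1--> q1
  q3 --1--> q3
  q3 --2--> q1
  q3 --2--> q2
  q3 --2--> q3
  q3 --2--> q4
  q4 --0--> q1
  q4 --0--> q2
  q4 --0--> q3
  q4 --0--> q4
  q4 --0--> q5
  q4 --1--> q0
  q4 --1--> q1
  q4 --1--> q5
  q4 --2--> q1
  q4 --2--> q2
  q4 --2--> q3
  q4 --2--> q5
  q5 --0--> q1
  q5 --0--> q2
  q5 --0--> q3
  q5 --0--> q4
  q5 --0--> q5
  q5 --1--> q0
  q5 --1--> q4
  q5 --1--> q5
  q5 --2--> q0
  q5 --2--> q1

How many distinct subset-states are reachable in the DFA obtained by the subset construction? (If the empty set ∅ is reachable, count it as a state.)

Start state of the DFA: {q0}.
{q0} --0--> {q0, q3, q5}  [new]
{q0} --1--> {q1, q3, q4, q5}  [new]
{q0} --2--> {q1, q2, q5}  [new]
{q0, q3, q5} --0--> {q0, q1, q2, q3, q4, q5}  [new]
{q0, q3, q5} --1--> {q0, q1, q3, q4, q5}  [new]
{q0, q3, q5} --2--> {q0, q1, q2, q3, q4, q5}  [seen]
{q1, q3, q4, q5} --0--> {q0, q1, q2, q3, q4, q5}  [seen]
{q1, q3, q4, q5} --1--> {q0, q1, q3, q4, q5}  [seen]
{q1, q3, q4, q5} --2--> {q0, q1, q2, q3, q4, q5}  [seen]
{q1, q2, q5} --0--> {q0, q1, q2, q3, q4, q5}  [seen]
{q1, q2, q5} --1--> {q0, q1, q2, q4, q5}  [new]
{q1, q2, q5} --2--> {q0, q1, q2, q3, q5}  [new]
{q0, q1, q2, q3, q4, q5} --0--> {q0, q1, q2, q3, q4, q5}  [seen]
{q0, q1, q2, q3, q4, q5} --1--> {q0, q1, q2, q3, q4, q5}  [seen]
{q0, q1, q2, q3, q4, q5} --2--> {q0, q1, q2, q3, q4, q5}  [seen]
{q0, q1, q3, q4, q5} --0--> {q0, q1, q2, q3, q4, q5}  [seen]
{q0, q1, q3, q4, q5} --1--> {q0, q1, q3, q4, q5}  [seen]
{q0, q1, q3, q4, q5} --2--> {q0, q1, q2, q3, q4, q5}  [seen]
{q0, q1, q2, q4, q5} --0--> {q0, q1, q2, q3, q4, q5}  [seen]
{q0, q1, q2, q4, q5} --1--> {q0, q1, q2, q3, q4, q5}  [seen]
{q0, q1, q2, q4, q5} --2--> {q0, q1, q2, q3, q5}  [seen]
{q0, q1, q2, q3, q5} --0--> {q0, q1, q2, q3, q4, q5}  [seen]
{q0, q1, q2, q3, q5} --1--> {q0, q1, q2, q3, q4, q5}  [seen]
{q0, q1, q2, q3, q5} --2--> {q0, q1, q2, q3, q4, q5}  [seen]
Reachable DFA states: {q0}, {q0, q3, q5}, {q1, q3, q4, q5}, {q1, q2, q5}, {q0, q1, q2, q3, q4, q5}, {q0, q1, q3, q4, q5}, {q0, q1, q2, q4, q5}, {q0, q1, q2, q3, q5}.

8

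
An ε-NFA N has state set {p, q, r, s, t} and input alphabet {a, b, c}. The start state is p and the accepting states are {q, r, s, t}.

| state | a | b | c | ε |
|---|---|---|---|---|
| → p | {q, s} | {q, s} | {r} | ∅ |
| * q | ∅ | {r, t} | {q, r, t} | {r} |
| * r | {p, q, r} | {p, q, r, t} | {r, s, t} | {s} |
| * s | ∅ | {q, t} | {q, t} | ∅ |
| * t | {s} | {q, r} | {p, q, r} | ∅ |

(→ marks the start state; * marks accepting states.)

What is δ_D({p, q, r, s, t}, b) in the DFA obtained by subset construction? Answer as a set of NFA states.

{p, q, r, s, t}

δ(p,b) = {q, s}; δ(q,b) = {r, t}; δ(r,b) = {p, q, r, t}; δ(s,b) = {q, t}; δ(t,b) = {q, r}.
Union: {p, q, r, s, t}.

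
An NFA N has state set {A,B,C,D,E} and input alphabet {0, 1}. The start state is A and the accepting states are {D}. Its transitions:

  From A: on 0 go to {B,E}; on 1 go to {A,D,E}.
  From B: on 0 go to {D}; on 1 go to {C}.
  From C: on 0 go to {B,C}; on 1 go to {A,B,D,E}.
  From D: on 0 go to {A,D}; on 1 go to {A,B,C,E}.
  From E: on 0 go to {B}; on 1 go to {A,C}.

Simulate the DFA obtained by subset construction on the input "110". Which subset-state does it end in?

{A,B,C,D,E}

Start: {A}.
δ(A,1) = {A,D,E}.
Union: {A,D,E}.
After 1: {A,D,E}.
δ(A,1) = {A,D,E}; δ(D,1) = {A,B,C,E}; δ(E,1) = {A,C}.
Union: {A,B,C,D,E}.
After 1: {A,B,C,D,E}.
δ(A,0) = {B,E}; δ(B,0) = {D}; δ(C,0) = {B,C}; δ(D,0) = {A,D}; δ(E,0) = {B}.
Union: {A,B,C,D,E}.
After 0: {A,B,C,D,E}.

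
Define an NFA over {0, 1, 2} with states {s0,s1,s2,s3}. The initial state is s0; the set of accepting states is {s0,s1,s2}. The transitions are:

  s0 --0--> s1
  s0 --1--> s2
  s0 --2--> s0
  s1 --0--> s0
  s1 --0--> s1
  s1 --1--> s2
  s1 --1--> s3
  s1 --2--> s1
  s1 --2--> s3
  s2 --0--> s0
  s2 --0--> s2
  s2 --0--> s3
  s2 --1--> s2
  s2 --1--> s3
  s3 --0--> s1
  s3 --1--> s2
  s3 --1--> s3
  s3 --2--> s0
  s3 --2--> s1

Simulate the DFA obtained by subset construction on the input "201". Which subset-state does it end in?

Start: {s0}.
δ(s0,2) = {s0}.
Union: {s0}.
After 2: {s0}.
δ(s0,0) = {s1}.
Union: {s1}.
After 0: {s1}.
δ(s1,1) = {s2,s3}.
Union: {s2,s3}.
After 1: {s2,s3}.

{s2,s3}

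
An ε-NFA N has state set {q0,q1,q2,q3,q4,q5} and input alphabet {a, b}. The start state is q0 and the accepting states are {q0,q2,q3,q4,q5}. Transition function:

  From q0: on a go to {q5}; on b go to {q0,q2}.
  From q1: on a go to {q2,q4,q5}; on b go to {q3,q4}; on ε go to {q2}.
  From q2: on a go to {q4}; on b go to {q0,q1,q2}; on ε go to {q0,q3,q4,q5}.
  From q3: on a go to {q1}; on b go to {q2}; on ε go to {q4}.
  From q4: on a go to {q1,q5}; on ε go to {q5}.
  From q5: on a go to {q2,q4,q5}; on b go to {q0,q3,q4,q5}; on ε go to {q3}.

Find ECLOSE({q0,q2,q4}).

{q0,q2,q3,q4,q5}

Begin with {q0,q2,q4}.
q2 →ε {q0,q3,q4,q5}; add q3, q5.
ε-closure = {q0,q2,q3,q4,q5}.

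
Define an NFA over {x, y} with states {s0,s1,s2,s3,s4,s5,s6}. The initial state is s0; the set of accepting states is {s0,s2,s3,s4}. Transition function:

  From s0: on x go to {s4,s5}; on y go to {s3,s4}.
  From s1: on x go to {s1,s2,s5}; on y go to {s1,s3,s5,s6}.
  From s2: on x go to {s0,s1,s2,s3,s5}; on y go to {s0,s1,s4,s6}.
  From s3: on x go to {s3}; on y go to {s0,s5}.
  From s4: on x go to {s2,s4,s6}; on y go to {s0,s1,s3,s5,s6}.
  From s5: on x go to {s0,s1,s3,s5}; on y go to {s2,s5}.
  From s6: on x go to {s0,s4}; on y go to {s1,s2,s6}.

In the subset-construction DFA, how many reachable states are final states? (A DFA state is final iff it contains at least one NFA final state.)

Start state of the DFA: {s0}.
{s0} --x--> {s4,s5}  [new]
{s0} --y--> {s3,s4}  [new]
{s4,s5} --x--> {s0,s1,s2,s3,s4,s5,s6}  [new]
{s4,s5} --y--> {s0,s1,s2,s3,s5,s6}  [new]
{s3,s4} --x--> {s2,s3,s4,s6}  [new]
{s3,s4} --y--> {s0,s1,s3,s5,s6}  [new]
{s0,s1,s2,s3,s4,s5,s6} --x--> {s0,s1,s2,s3,s4,s5,s6}  [seen]
{s0,s1,s2,s3,s4,s5,s6} --y--> {s0,s1,s2,s3,s4,s5,s6}  [seen]
{s0,s1,s2,s3,s5,s6} --x--> {s0,s1,s2,s3,s4,s5}  [new]
{s0,s1,s2,s3,s5,s6} --y--> {s0,s1,s2,s3,s4,s5,s6}  [seen]
{s2,s3,s4,s6} --x--> {s0,s1,s2,s3,s4,s5,s6}  [seen]
{s2,s3,s4,s6} --y--> {s0,s1,s2,s3,s4,s5,s6}  [seen]
{s0,s1,s3,s5,s6} --x--> {s0,s1,s2,s3,s4,s5}  [seen]
{s0,s1,s3,s5,s6} --y--> {s0,s1,s2,s3,s4,s5,s6}  [seen]
{s0,s1,s2,s3,s4,s5} --x--> {s0,s1,s2,s3,s4,s5,s6}  [seen]
{s0,s1,s2,s3,s4,s5} --y--> {s0,s1,s2,s3,s4,s5,s6}  [seen]
Reachable DFA states: {s0}, {s4,s5}, {s3,s4}, {s0,s1,s2,s3,s4,s5,s6}, {s0,s1,s2,s3,s5,s6}, {s2,s3,s4,s6}, {s0,s1,s3,s5,s6}, {s0,s1,s2,s3,s4,s5}.
Accepting DFA states (contain an NFA accepting state): {s0}, {s4,s5}, {s3,s4}, {s0,s1,s2,s3,s4,s5,s6}, {s0,s1,s2,s3,s5,s6}, {s2,s3,s4,s6}, {s0,s1,s3,s5,s6}, {s0,s1,s2,s3,s4,s5}.

8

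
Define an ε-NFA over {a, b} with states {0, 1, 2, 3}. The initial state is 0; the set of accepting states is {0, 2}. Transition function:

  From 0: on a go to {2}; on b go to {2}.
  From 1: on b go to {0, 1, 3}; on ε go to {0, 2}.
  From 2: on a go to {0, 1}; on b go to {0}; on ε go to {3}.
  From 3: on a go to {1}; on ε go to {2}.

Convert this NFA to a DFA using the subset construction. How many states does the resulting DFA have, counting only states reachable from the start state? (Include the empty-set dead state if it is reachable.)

3

Start state of the DFA: {0} (ε-closure of the NFA start).
{0} --a--> {2, 3}  [new]
{0} --b--> {2, 3}  [seen]
{2, 3} --a--> {0, 1, 2, 3}  [new]
{2, 3} --b--> {0}  [seen]
{0, 1, 2, 3} --a--> {0, 1, 2, 3}  [seen]
{0, 1, 2, 3} --b--> {0, 1, 2, 3}  [seen]
Reachable DFA states: {0}, {2, 3}, {0, 1, 2, 3}.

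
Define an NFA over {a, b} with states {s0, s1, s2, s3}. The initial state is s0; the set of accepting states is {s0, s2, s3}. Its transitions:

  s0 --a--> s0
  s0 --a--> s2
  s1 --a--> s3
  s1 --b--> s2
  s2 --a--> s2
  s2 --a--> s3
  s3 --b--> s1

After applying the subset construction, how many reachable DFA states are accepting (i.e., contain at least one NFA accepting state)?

6

Start state of the DFA: {s0}.
{s0} --a--> {s0, s2}  [new]
{s0} --b--> ∅  [new]
{s0, s2} --a--> {s0, s2, s3}  [new]
{s0, s2} --b--> ∅  [seen]
∅ --a--> ∅  [seen]
∅ --b--> ∅  [seen]
{s0, s2, s3} --a--> {s0, s2, s3}  [seen]
{s0, s2, s3} --b--> {s1}  [new]
{s1} --a--> {s3}  [new]
{s1} --b--> {s2}  [new]
{s3} --a--> ∅  [seen]
{s3} --b--> {s1}  [seen]
{s2} --a--> {s2, s3}  [new]
{s2} --b--> ∅  [seen]
{s2, s3} --a--> {s2, s3}  [seen]
{s2, s3} --b--> {s1}  [seen]
Reachable DFA states: {s0}, {s0, s2}, ∅, {s0, s2, s3}, {s1}, {s3}, {s2}, {s2, s3}.
Accepting DFA states (contain an NFA accepting state): {s0}, {s0, s2}, {s0, s2, s3}, {s3}, {s2}, {s2, s3}.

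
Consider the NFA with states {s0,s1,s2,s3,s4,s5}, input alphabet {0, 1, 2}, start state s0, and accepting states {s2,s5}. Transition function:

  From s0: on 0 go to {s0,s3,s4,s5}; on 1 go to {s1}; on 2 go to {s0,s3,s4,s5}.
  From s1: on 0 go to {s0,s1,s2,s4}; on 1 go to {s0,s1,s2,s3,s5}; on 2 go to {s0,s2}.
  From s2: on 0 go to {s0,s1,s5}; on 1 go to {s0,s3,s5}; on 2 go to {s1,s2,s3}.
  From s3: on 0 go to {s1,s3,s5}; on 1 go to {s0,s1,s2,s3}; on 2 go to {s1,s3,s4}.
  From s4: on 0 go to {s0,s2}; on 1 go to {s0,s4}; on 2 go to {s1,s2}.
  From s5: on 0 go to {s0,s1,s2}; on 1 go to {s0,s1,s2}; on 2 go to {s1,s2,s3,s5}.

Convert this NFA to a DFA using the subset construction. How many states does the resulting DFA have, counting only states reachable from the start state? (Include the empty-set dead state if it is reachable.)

10

Start state of the DFA: {s0}.
{s0} --0--> {s0,s3,s4,s5}  [new]
{s0} --1--> {s1}  [new]
{s0} --2--> {s0,s3,s4,s5}  [seen]
{s0,s3,s4,s5} --0--> {s0,s1,s2,s3,s4,s5}  [new]
{s0,s3,s4,s5} --1--> {s0,s1,s2,s3,s4}  [new]
{s0,s3,s4,s5} --2--> {s0,s1,s2,s3,s4,s5}  [seen]
{s1} --0--> {s0,s1,s2,s4}  [new]
{s1} --1--> {s0,s1,s2,s3,s5}  [new]
{s1} --2--> {s0,s2}  [new]
{s0,s1,s2,s3,s4,s5} --0--> {s0,s1,s2,s3,s4,s5}  [seen]
{s0,s1,s2,s3,s4,s5} --1--> {s0,s1,s2,s3,s4,s5}  [seen]
{s0,s1,s2,s3,s4,s5} --2--> {s0,s1,s2,s3,s4,s5}  [seen]
{s0,s1,s2,s3,s4} --0--> {s0,s1,s2,s3,s4,s5}  [seen]
{s0,s1,s2,s3,s4} --1--> {s0,s1,s2,s3,s4,s5}  [seen]
{s0,s1,s2,s3,s4} --2--> {s0,s1,s2,s3,s4,s5}  [seen]
{s0,s1,s2,s4} --0--> {s0,s1,s2,s3,s4,s5}  [seen]
{s0,s1,s2,s4} --1--> {s0,s1,s2,s3,s4,s5}  [seen]
{s0,s1,s2,s4} --2--> {s0,s1,s2,s3,s4,s5}  [seen]
{s0,s1,s2,s3,s5} --0--> {s0,s1,s2,s3,s4,s5}  [seen]
{s0,s1,s2,s3,s5} --1--> {s0,s1,s2,s3,s5}  [seen]
{s0,s1,s2,s3,s5} --2--> {s0,s1,s2,s3,s4,s5}  [seen]
{s0,s2} --0--> {s0,s1,s3,s4,s5}  [new]
{s0,s2} --1--> {s0,s1,s3,s5}  [new]
{s0,s2} --2--> {s0,s1,s2,s3,s4,s5}  [seen]
{s0,s1,s3,s4,s5} --0--> {s0,s1,s2,s3,s4,s5}  [seen]
{s0,s1,s3,s4,s5} --1--> {s0,s1,s2,s3,s4,s5}  [seen]
{s0,s1,s3,s4,s5} --2--> {s0,s1,s2,s3,s4,s5}  [seen]
{s0,s1,s3,s5} --0--> {s0,s1,s2,s3,s4,s5}  [seen]
{s0,s1,s3,s5} --1--> {s0,s1,s2,s3,s5}  [seen]
{s0,s1,s3,s5} --2--> {s0,s1,s2,s3,s4,s5}  [seen]
Reachable DFA states: {s0}, {s0,s3,s4,s5}, {s1}, {s0,s1,s2,s3,s4,s5}, {s0,s1,s2,s3,s4}, {s0,s1,s2,s4}, {s0,s1,s2,s3,s5}, {s0,s2}, {s0,s1,s3,s4,s5}, {s0,s1,s3,s5}.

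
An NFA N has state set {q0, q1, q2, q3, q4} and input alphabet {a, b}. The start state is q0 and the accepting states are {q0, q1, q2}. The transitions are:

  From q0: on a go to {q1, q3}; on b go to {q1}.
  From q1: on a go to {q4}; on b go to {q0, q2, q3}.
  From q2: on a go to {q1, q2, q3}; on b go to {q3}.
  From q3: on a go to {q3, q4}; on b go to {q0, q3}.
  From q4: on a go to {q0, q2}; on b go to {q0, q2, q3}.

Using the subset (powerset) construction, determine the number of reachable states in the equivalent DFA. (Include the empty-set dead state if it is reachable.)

Start state of the DFA: {q0}.
{q0} --a--> {q1, q3}  [new]
{q0} --b--> {q1}  [new]
{q1, q3} --a--> {q3, q4}  [new]
{q1, q3} --b--> {q0, q2, q3}  [new]
{q1} --a--> {q4}  [new]
{q1} --b--> {q0, q2, q3}  [seen]
{q3, q4} --a--> {q0, q2, q3, q4}  [new]
{q3, q4} --b--> {q0, q2, q3}  [seen]
{q0, q2, q3} --a--> {q1, q2, q3, q4}  [new]
{q0, q2, q3} --b--> {q0, q1, q3}  [new]
{q4} --a--> {q0, q2}  [new]
{q4} --b--> {q0, q2, q3}  [seen]
{q0, q2, q3, q4} --a--> {q0, q1, q2, q3, q4}  [new]
{q0, q2, q3, q4} --b--> {q0, q1, q2, q3}  [new]
{q1, q2, q3, q4} --a--> {q0, q1, q2, q3, q4}  [seen]
{q1, q2, q3, q4} --b--> {q0, q2, q3}  [seen]
{q0, q1, q3} --a--> {q1, q3, q4}  [new]
{q0, q1, q3} --b--> {q0, q1, q2, q3}  [seen]
{q0, q2} --a--> {q1, q2, q3}  [new]
{q0, q2} --b--> {q1, q3}  [seen]
{q0, q1, q2, q3, q4} --a--> {q0, q1, q2, q3, q4}  [seen]
{q0, q1, q2, q3, q4} --b--> {q0, q1, q2, q3}  [seen]
{q0, q1, q2, q3} --a--> {q1, q2, q3, q4}  [seen]
{q0, q1, q2, q3} --b--> {q0, q1, q2, q3}  [seen]
{q1, q3, q4} --a--> {q0, q2, q3, q4}  [seen]
{q1, q3, q4} --b--> {q0, q2, q3}  [seen]
{q1, q2, q3} --a--> {q1, q2, q3, q4}  [seen]
{q1, q2, q3} --b--> {q0, q2, q3}  [seen]
Reachable DFA states: {q0}, {q1, q3}, {q1}, {q3, q4}, {q0, q2, q3}, {q4}, {q0, q2, q3, q4}, {q1, q2, q3, q4}, {q0, q1, q3}, {q0, q2}, {q0, q1, q2, q3, q4}, {q0, q1, q2, q3}, {q1, q3, q4}, {q1, q2, q3}.

14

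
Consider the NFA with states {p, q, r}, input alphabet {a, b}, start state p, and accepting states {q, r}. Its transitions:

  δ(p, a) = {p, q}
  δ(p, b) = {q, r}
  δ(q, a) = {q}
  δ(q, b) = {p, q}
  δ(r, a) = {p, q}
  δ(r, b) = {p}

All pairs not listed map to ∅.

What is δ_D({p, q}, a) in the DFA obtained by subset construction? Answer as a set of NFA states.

{p, q}

δ(p,a) = {p, q}; δ(q,a) = {q}.
Union: {p, q}.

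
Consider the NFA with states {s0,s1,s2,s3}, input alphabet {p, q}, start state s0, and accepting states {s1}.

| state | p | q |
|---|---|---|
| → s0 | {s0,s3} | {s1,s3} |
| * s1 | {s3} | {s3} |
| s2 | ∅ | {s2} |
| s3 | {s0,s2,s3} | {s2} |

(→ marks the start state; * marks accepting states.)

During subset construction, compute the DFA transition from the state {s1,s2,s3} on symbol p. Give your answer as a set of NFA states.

δ(s1,p) = {s3}; δ(s2,p) = ∅; δ(s3,p) = {s0,s2,s3}.
Union: {s0,s2,s3}.

{s0,s2,s3}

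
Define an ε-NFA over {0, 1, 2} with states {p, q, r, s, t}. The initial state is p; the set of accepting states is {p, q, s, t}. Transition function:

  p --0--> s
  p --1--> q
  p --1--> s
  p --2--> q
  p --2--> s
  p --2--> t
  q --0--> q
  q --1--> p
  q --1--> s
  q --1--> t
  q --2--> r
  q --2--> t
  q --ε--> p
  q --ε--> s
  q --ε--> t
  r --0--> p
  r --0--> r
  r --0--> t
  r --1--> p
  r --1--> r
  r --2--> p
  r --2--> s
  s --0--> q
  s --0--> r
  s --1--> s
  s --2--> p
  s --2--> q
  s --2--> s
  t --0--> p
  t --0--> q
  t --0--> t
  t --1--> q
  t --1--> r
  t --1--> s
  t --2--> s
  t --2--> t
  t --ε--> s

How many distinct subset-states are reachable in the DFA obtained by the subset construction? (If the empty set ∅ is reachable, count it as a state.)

Start state of the DFA: {p} (ε-closure of the NFA start).
{p} --0--> {s}  [new]
{p} --1--> {p, q, s, t}  [new]
{p} --2--> {p, q, s, t}  [seen]
{s} --0--> {p, q, r, s, t}  [new]
{s} --1--> {s}  [seen]
{s} --2--> {p, q, s, t}  [seen]
{p, q, s, t} --0--> {p, q, r, s, t}  [seen]
{p, q, s, t} --1--> {p, q, r, s, t}  [seen]
{p, q, s, t} --2--> {p, q, r, s, t}  [seen]
{p, q, r, s, t} --0--> {p, q, r, s, t}  [seen]
{p, q, r, s, t} --1--> {p, q, r, s, t}  [seen]
{p, q, r, s, t} --2--> {p, q, r, s, t}  [seen]
Reachable DFA states: {p}, {s}, {p, q, s, t}, {p, q, r, s, t}.

4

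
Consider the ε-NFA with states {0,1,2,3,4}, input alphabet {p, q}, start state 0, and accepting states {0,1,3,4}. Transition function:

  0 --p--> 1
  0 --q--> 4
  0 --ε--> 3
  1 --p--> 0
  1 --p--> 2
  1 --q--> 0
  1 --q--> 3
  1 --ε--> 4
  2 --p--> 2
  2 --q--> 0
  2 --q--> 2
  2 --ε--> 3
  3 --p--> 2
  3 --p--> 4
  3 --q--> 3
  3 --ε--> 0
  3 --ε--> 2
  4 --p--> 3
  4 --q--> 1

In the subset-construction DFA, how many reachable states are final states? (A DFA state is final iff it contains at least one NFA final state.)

Start state of the DFA: {0,2,3} (ε-closure of the NFA start).
{0,2,3} --p--> {0,1,2,3,4}  [new]
{0,2,3} --q--> {0,2,3,4}  [new]
{0,1,2,3,4} --p--> {0,1,2,3,4}  [seen]
{0,1,2,3,4} --q--> {0,1,2,3,4}  [seen]
{0,2,3,4} --p--> {0,1,2,3,4}  [seen]
{0,2,3,4} --q--> {0,1,2,3,4}  [seen]
Reachable DFA states: {0,2,3}, {0,1,2,3,4}, {0,2,3,4}.
Accepting DFA states (contain an NFA accepting state): {0,2,3}, {0,1,2,3,4}, {0,2,3,4}.

3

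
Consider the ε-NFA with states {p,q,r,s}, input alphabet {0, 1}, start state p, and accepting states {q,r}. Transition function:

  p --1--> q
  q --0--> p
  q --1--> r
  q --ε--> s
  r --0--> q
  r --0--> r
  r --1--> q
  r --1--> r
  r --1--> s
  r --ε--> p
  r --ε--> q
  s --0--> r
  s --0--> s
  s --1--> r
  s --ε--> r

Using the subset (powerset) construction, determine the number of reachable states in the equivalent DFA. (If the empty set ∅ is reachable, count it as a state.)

3

Start state of the DFA: {p} (ε-closure of the NFA start).
{p} --0--> ∅  [new]
{p} --1--> {p,q,r,s}  [new]
∅ --0--> ∅  [seen]
∅ --1--> ∅  [seen]
{p,q,r,s} --0--> {p,q,r,s}  [seen]
{p,q,r,s} --1--> {p,q,r,s}  [seen]
Reachable DFA states: {p}, ∅, {p,q,r,s}.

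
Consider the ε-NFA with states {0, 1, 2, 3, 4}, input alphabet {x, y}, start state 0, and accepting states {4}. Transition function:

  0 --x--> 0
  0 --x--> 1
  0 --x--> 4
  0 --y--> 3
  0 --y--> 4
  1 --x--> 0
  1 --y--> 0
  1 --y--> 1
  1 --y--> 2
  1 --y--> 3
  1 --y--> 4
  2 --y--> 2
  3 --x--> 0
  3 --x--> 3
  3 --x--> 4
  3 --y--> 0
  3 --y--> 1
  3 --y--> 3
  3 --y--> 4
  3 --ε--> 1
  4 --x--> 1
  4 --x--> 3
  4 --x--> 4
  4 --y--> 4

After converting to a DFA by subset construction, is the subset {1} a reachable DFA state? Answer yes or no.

Start state of the DFA: {0} (ε-closure of the NFA start).
{0} --x--> {0, 1, 4}  [new]
{0} --y--> {1, 3, 4}  [new]
{0, 1, 4} --x--> {0, 1, 3, 4}  [new]
{0, 1, 4} --y--> {0, 1, 2, 3, 4}  [new]
{1, 3, 4} --x--> {0, 1, 3, 4}  [seen]
{1, 3, 4} --y--> {0, 1, 2, 3, 4}  [seen]
{0, 1, 3, 4} --x--> {0, 1, 3, 4}  [seen]
{0, 1, 3, 4} --y--> {0, 1, 2, 3, 4}  [seen]
{0, 1, 2, 3, 4} --x--> {0, 1, 3, 4}  [seen]
{0, 1, 2, 3, 4} --y--> {0, 1, 2, 3, 4}  [seen]
Reachable DFA states: {0}, {0, 1, 4}, {1, 3, 4}, {0, 1, 3, 4}, {0, 1, 2, 3, 4}.
{1} is not among them.

no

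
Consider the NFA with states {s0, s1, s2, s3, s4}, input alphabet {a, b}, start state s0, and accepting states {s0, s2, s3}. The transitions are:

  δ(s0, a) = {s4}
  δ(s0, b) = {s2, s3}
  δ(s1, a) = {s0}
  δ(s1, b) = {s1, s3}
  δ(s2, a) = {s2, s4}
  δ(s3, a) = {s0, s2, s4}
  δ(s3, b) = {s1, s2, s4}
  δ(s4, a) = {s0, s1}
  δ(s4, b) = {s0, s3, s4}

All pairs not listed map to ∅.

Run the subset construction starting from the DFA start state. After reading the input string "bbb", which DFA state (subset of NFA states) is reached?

{s0, s1, s3, s4}

Start: {s0}.
δ(s0,b) = {s2, s3}.
Union: {s2, s3}.
After b: {s2, s3}.
δ(s2,b) = ∅; δ(s3,b) = {s1, s2, s4}.
Union: {s1, s2, s4}.
After b: {s1, s2, s4}.
δ(s1,b) = {s1, s3}; δ(s2,b) = ∅; δ(s4,b) = {s0, s3, s4}.
Union: {s0, s1, s3, s4}.
After b: {s0, s1, s3, s4}.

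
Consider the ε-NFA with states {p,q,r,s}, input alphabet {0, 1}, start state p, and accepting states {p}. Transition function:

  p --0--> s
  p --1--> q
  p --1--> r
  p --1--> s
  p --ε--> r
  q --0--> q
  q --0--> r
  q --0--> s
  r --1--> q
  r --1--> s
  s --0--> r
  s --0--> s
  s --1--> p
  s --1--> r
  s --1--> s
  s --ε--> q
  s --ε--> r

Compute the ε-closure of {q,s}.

{q,r,s}

Begin with {q,s}.
s →ε {q,r}; add r.
ε-closure = {q,r,s}.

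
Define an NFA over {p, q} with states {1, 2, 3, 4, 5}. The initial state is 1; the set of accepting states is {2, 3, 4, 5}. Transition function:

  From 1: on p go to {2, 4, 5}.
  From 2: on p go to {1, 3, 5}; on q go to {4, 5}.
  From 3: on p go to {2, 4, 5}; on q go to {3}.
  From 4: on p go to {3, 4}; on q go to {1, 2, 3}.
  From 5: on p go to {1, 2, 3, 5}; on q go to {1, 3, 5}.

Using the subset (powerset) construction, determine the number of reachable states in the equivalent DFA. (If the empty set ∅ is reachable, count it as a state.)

4

Start state of the DFA: {1}.
{1} --p--> {2, 4, 5}  [new]
{1} --q--> ∅  [new]
{2, 4, 5} --p--> {1, 2, 3, 4, 5}  [new]
{2, 4, 5} --q--> {1, 2, 3, 4, 5}  [seen]
∅ --p--> ∅  [seen]
∅ --q--> ∅  [seen]
{1, 2, 3, 4, 5} --p--> {1, 2, 3, 4, 5}  [seen]
{1, 2, 3, 4, 5} --q--> {1, 2, 3, 4, 5}  [seen]
Reachable DFA states: {1}, {2, 4, 5}, ∅, {1, 2, 3, 4, 5}.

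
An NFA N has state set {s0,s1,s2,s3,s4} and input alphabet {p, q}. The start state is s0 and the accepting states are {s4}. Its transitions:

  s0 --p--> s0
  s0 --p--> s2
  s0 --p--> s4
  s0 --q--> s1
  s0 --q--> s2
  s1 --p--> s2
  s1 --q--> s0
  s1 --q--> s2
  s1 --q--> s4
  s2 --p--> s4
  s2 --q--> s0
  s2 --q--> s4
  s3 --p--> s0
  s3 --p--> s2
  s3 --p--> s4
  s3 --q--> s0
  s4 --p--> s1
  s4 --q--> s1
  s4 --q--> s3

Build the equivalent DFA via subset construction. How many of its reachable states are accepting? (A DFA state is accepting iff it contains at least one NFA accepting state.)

Start state of the DFA: {s0}.
{s0} --p--> {s0,s2,s4}  [new]
{s0} --q--> {s1,s2}  [new]
{s0,s2,s4} --p--> {s0,s1,s2,s4}  [new]
{s0,s2,s4} --q--> {s0,s1,s2,s3,s4}  [new]
{s1,s2} --p--> {s2,s4}  [new]
{s1,s2} --q--> {s0,s2,s4}  [seen]
{s0,s1,s2,s4} --p--> {s0,s1,s2,s4}  [seen]
{s0,s1,s2,s4} --q--> {s0,s1,s2,s3,s4}  [seen]
{s0,s1,s2,s3,s4} --p--> {s0,s1,s2,s4}  [seen]
{s0,s1,s2,s3,s4} --q--> {s0,s1,s2,s3,s4}  [seen]
{s2,s4} --p--> {s1,s4}  [new]
{s2,s4} --q--> {s0,s1,s3,s4}  [new]
{s1,s4} --p--> {s1,s2}  [seen]
{s1,s4} --q--> {s0,s1,s2,s3,s4}  [seen]
{s0,s1,s3,s4} --p--> {s0,s1,s2,s4}  [seen]
{s0,s1,s3,s4} --q--> {s0,s1,s2,s3,s4}  [seen]
Reachable DFA states: {s0}, {s0,s2,s4}, {s1,s2}, {s0,s1,s2,s4}, {s0,s1,s2,s3,s4}, {s2,s4}, {s1,s4}, {s0,s1,s3,s4}.
Accepting DFA states (contain an NFA accepting state): {s0,s2,s4}, {s0,s1,s2,s4}, {s0,s1,s2,s3,s4}, {s2,s4}, {s1,s4}, {s0,s1,s3,s4}.

6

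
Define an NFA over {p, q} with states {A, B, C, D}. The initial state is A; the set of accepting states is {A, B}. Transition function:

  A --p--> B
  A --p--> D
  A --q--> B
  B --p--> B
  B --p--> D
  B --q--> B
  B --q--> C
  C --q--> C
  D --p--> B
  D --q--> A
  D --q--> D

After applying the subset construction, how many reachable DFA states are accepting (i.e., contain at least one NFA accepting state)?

5

Start state of the DFA: {A}.
{A} --p--> {B, D}  [new]
{A} --q--> {B}  [new]
{B, D} --p--> {B, D}  [seen]
{B, D} --q--> {A, B, C, D}  [new]
{B} --p--> {B, D}  [seen]
{B} --q--> {B, C}  [new]
{A, B, C, D} --p--> {B, D}  [seen]
{A, B, C, D} --q--> {A, B, C, D}  [seen]
{B, C} --p--> {B, D}  [seen]
{B, C} --q--> {B, C}  [seen]
Reachable DFA states: {A}, {B, D}, {B}, {A, B, C, D}, {B, C}.
Accepting DFA states (contain an NFA accepting state): {A}, {B, D}, {B}, {A, B, C, D}, {B, C}.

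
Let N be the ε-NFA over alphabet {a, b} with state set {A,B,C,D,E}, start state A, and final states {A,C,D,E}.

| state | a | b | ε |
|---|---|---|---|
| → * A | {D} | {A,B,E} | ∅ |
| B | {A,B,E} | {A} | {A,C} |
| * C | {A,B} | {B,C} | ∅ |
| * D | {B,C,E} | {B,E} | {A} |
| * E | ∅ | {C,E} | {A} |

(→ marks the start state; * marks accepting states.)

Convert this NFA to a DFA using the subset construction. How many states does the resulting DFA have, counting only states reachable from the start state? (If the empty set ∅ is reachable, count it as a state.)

Start state of the DFA: {A} (ε-closure of the NFA start).
{A} --a--> {A,D}  [new]
{A} --b--> {A,B,C,E}  [new]
{A,D} --a--> {A,B,C,D,E}  [new]
{A,D} --b--> {A,B,C,E}  [seen]
{A,B,C,E} --a--> {A,B,C,D,E}  [seen]
{A,B,C,E} --b--> {A,B,C,E}  [seen]
{A,B,C,D,E} --a--> {A,B,C,D,E}  [seen]
{A,B,C,D,E} --b--> {A,B,C,E}  [seen]
Reachable DFA states: {A}, {A,D}, {A,B,C,E}, {A,B,C,D,E}.

4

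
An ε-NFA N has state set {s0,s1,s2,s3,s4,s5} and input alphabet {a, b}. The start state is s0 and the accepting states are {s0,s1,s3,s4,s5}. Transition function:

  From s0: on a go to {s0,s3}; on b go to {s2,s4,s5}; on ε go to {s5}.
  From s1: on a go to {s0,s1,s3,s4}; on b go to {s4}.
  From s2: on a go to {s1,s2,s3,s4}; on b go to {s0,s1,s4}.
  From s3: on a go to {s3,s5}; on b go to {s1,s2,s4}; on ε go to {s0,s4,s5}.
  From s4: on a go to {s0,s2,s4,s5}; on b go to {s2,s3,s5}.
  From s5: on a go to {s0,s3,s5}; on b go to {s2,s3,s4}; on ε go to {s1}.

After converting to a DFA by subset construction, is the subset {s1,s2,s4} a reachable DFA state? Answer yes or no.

Start state of the DFA: {s0,s1,s5} (ε-closure of the NFA start).
{s0,s1,s5} --a--> {s0,s1,s3,s4,s5}  [new]
{s0,s1,s5} --b--> {s0,s1,s2,s3,s4,s5}  [new]
{s0,s1,s3,s4,s5} --a--> {s0,s1,s2,s3,s4,s5}  [seen]
{s0,s1,s3,s4,s5} --b--> {s0,s1,s2,s3,s4,s5}  [seen]
{s0,s1,s2,s3,s4,s5} --a--> {s0,s1,s2,s3,s4,s5}  [seen]
{s0,s1,s2,s3,s4,s5} --b--> {s0,s1,s2,s3,s4,s5}  [seen]
Reachable DFA states: {s0,s1,s5}, {s0,s1,s3,s4,s5}, {s0,s1,s2,s3,s4,s5}.
{s1,s2,s4} is not among them.

no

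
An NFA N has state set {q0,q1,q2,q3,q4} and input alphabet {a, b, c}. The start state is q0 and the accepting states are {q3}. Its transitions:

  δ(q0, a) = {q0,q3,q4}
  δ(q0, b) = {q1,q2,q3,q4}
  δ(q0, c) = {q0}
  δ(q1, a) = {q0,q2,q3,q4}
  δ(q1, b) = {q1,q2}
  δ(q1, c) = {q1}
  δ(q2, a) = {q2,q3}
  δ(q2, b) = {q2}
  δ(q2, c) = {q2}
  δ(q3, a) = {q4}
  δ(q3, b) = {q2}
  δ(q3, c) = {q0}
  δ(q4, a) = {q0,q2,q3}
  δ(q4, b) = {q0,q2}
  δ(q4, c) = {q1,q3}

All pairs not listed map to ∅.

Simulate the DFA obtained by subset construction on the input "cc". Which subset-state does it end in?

Start: {q0}.
δ(q0,c) = {q0}.
Union: {q0}.
After c: {q0}.
δ(q0,c) = {q0}.
Union: {q0}.
After c: {q0}.

{q0}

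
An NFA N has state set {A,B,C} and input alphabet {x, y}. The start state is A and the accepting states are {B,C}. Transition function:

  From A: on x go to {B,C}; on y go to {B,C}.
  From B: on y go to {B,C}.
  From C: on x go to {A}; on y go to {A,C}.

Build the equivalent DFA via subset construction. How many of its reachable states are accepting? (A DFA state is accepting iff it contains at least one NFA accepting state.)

2

Start state of the DFA: {A}.
{A} --x--> {B,C}  [new]
{A} --y--> {B,C}  [seen]
{B,C} --x--> {A}  [seen]
{B,C} --y--> {A,B,C}  [new]
{A,B,C} --x--> {A,B,C}  [seen]
{A,B,C} --y--> {A,B,C}  [seen]
Reachable DFA states: {A}, {B,C}, {A,B,C}.
Accepting DFA states (contain an NFA accepting state): {B,C}, {A,B,C}.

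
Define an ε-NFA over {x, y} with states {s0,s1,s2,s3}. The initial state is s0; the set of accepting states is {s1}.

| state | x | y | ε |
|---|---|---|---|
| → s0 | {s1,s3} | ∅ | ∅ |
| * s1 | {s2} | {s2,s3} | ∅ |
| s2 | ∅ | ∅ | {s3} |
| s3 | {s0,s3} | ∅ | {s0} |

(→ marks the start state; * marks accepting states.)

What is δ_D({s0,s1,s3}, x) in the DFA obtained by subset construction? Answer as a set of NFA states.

{s0,s1,s2,s3}

δ(s0,x) = {s1,s3}; δ(s1,x) = {s2}; δ(s3,x) = {s0,s3}.
Union: {s0,s1,s2,s3}.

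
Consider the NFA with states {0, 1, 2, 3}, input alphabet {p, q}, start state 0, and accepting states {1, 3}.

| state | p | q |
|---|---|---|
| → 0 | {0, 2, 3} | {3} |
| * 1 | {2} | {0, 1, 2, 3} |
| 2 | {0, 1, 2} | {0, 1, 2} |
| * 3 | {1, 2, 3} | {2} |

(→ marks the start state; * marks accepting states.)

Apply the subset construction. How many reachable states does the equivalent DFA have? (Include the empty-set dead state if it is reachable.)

7

Start state of the DFA: {0}.
{0} --p--> {0, 2, 3}  [new]
{0} --q--> {3}  [new]
{0, 2, 3} --p--> {0, 1, 2, 3}  [new]
{0, 2, 3} --q--> {0, 1, 2, 3}  [seen]
{3} --p--> {1, 2, 3}  [new]
{3} --q--> {2}  [new]
{0, 1, 2, 3} --p--> {0, 1, 2, 3}  [seen]
{0, 1, 2, 3} --q--> {0, 1, 2, 3}  [seen]
{1, 2, 3} --p--> {0, 1, 2, 3}  [seen]
{1, 2, 3} --q--> {0, 1, 2, 3}  [seen]
{2} --p--> {0, 1, 2}  [new]
{2} --q--> {0, 1, 2}  [seen]
{0, 1, 2} --p--> {0, 1, 2, 3}  [seen]
{0, 1, 2} --q--> {0, 1, 2, 3}  [seen]
Reachable DFA states: {0}, {0, 2, 3}, {3}, {0, 1, 2, 3}, {1, 2, 3}, {2}, {0, 1, 2}.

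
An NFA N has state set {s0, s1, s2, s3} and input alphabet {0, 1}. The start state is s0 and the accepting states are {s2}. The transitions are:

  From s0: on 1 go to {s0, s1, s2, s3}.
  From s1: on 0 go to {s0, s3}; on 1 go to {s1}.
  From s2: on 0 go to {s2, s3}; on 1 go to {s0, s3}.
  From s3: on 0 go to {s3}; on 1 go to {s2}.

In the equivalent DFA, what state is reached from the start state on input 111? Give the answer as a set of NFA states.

{s0, s1, s2, s3}

Start: {s0}.
δ(s0,1) = {s0, s1, s2, s3}.
Union: {s0, s1, s2, s3}.
After 1: {s0, s1, s2, s3}.
δ(s0,1) = {s0, s1, s2, s3}; δ(s1,1) = {s1}; δ(s2,1) = {s0, s3}; δ(s3,1) = {s2}.
Union: {s0, s1, s2, s3}.
After 1: {s0, s1, s2, s3}.
δ(s0,1) = {s0, s1, s2, s3}; δ(s1,1) = {s1}; δ(s2,1) = {s0, s3}; δ(s3,1) = {s2}.
Union: {s0, s1, s2, s3}.
After 1: {s0, s1, s2, s3}.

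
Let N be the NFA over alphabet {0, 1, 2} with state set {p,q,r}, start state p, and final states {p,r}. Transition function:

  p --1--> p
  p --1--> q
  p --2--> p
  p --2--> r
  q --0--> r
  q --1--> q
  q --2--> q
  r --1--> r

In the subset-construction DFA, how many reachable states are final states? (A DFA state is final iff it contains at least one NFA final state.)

Start state of the DFA: {p}.
{p} --0--> ∅  [new]
{p} --1--> {p,q}  [new]
{p} --2--> {p,r}  [new]
∅ --0--> ∅  [seen]
∅ --1--> ∅  [seen]
∅ --2--> ∅  [seen]
{p,q} --0--> {r}  [new]
{p,q} --1--> {p,q}  [seen]
{p,q} --2--> {p,q,r}  [new]
{p,r} --0--> ∅  [seen]
{p,r} --1--> {p,q,r}  [seen]
{p,r} --2--> {p,r}  [seen]
{r} --0--> ∅  [seen]
{r} --1--> {r}  [seen]
{r} --2--> ∅  [seen]
{p,q,r} --0--> {r}  [seen]
{p,q,r} --1--> {p,q,r}  [seen]
{p,q,r} --2--> {p,q,r}  [seen]
Reachable DFA states: {p}, ∅, {p,q}, {p,r}, {r}, {p,q,r}.
Accepting DFA states (contain an NFA accepting state): {p}, {p,q}, {p,r}, {r}, {p,q,r}.

5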